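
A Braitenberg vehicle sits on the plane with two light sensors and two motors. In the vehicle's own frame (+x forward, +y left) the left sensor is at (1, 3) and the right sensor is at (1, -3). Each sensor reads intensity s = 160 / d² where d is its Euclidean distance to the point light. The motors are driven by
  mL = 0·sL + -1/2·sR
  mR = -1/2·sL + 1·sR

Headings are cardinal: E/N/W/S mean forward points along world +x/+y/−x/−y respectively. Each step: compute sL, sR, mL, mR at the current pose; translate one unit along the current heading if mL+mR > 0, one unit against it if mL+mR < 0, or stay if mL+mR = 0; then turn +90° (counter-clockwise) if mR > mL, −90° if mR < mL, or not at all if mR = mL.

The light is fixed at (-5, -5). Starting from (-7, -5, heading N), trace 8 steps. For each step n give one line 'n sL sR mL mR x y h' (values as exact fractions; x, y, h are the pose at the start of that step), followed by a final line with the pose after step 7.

n=0: pose=(-7,-5,N); sL=80/13, sR=80; mL=-40, mR=1000/13; mL+mR=480/13 → advance +1; mR−mL=1520/13 → turn +1·90°
n=1: pose=(-7,-4,W); sL=160/13, sR=32/5; mL=-16/5, mR=16/65; mL+mR=-192/65 → advance -1; mR−mL=224/65 → turn +1·90°
n=2: pose=(-6,-4,S); sL=40, sR=10; mL=-5, mR=-10; mL+mR=-15 → advance -1; mR−mL=-5 → turn -1·90°
n=3: pose=(-6,-3,W); sL=32, sR=160/29; mL=-80/29, mR=-304/29; mL+mR=-384/29 → advance -1; mR−mL=-224/29 → turn -1·90°
n=4: pose=(-5,-3,N); sL=80/9, sR=80/9; mL=-40/9, mR=40/9; mL+mR=0 → advance +0; mR−mL=80/9 → turn +1·90°
n=5: pose=(-5,-3,W); sL=80, sR=80/13; mL=-40/13, mR=-440/13; mL+mR=-480/13 → advance -1; mR−mL=-400/13 → turn -1·90°
n=6: pose=(-4,-3,N); sL=160/13, sR=32/5; mL=-16/5, mR=16/65; mL+mR=-192/65 → advance -1; mR−mL=224/65 → turn +1·90°
n=7: pose=(-4,-4,W); sL=40, sR=10; mL=-5, mR=-10; mL+mR=-15 → advance -1; mR−mL=-5 → turn -1·90°

0 80/13 80 -40 1000/13 -7 -5 N
1 160/13 32/5 -16/5 16/65 -7 -4 W
2 40 10 -5 -10 -6 -4 S
3 32 160/29 -80/29 -304/29 -6 -3 W
4 80/9 80/9 -40/9 40/9 -5 -3 N
5 80 80/13 -40/13 -440/13 -5 -3 W
6 160/13 32/5 -16/5 16/65 -4 -3 N
7 40 10 -5 -10 -4 -4 W
final -3 -4 N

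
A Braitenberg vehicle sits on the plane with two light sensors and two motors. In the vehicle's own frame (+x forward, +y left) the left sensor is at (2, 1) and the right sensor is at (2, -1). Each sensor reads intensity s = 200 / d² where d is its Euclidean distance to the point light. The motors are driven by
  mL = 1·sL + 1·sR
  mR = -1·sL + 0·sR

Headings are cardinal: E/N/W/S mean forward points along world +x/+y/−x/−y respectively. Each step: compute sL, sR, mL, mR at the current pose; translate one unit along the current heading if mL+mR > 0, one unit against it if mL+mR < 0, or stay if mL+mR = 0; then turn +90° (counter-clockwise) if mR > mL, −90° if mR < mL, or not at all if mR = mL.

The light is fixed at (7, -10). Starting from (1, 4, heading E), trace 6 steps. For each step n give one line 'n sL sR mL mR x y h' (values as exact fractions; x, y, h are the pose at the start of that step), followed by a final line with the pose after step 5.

0 200/241 40/37 17040/8917 -200/241 1 4 E
1 5/4 10/9 85/36 -5/4 2 4 S
2 200/193 40/49 17520/9457 -200/193 2 3 W
3 100/137 4/5 1048/685 -100/137 1 3 N
4 200/241 40/37 17040/8917 -200/241 1 4 E
5 5/4 10/9 85/36 -5/4 2 4 S
final 2 3 W

n=0: pose=(1,4,E); sL=200/241, sR=40/37; mL=17040/8917, mR=-200/241; mL+mR=40/37 → advance +1; mR−mL=-24440/8917 → turn -1·90°
n=1: pose=(2,4,S); sL=5/4, sR=10/9; mL=85/36, mR=-5/4; mL+mR=10/9 → advance +1; mR−mL=-65/18 → turn -1·90°
n=2: pose=(2,3,W); sL=200/193, sR=40/49; mL=17520/9457, mR=-200/193; mL+mR=40/49 → advance +1; mR−mL=-27320/9457 → turn -1·90°
n=3: pose=(1,3,N); sL=100/137, sR=4/5; mL=1048/685, mR=-100/137; mL+mR=4/5 → advance +1; mR−mL=-1548/685 → turn -1·90°
n=4: pose=(1,4,E); sL=200/241, sR=40/37; mL=17040/8917, mR=-200/241; mL+mR=40/37 → advance +1; mR−mL=-24440/8917 → turn -1·90°
n=5: pose=(2,4,S); sL=5/4, sR=10/9; mL=85/36, mR=-5/4; mL+mR=10/9 → advance +1; mR−mL=-65/18 → turn -1·90°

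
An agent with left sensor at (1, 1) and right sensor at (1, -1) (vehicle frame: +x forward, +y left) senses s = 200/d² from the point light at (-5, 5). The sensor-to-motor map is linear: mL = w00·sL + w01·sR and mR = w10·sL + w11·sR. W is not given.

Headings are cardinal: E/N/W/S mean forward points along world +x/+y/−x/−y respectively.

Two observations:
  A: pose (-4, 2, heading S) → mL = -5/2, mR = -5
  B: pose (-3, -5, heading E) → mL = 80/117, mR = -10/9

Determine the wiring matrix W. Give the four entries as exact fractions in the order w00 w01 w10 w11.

1 -1 -1/2 0

obs A: pose=(-4,2,S) → sL=10, sR=25/2, mL=-5/2, mR=-5
obs B: pose=(-3,-5,E) → sL=20/9, sR=20/13, mL=80/117, mR=-10/9
sensor matrix S = [[10, 25/2], [20/9, 20/13]]; det S = -1450/117
solve [mL_A; mL_B] = S·[w00; w01] and [mR_A; mR_B] = S·[w10; w11]:
  w00 = 1, w01 = -1, w10 = -1/2, w11 = 0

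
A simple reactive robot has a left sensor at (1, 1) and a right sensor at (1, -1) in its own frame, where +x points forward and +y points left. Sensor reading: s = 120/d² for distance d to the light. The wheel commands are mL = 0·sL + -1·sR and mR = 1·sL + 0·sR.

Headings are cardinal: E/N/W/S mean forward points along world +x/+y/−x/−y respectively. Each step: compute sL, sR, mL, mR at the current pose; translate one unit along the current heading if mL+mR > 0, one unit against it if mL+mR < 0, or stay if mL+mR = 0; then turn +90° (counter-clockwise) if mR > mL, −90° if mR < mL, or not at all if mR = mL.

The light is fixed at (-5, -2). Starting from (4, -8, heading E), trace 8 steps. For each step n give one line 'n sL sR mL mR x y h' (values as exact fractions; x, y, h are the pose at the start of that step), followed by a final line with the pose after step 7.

n=0: pose=(4,-8,E); sL=24/25, sR=120/149; mL=-120/149, mR=24/25; mL+mR=576/3725 → advance +1; mR−mL=6576/3725 → turn +1·90°
n=1: pose=(5,-8,N); sL=60/53, sR=60/73; mL=-60/73, mR=60/53; mL+mR=1200/3869 → advance +1; mR−mL=7560/3869 → turn +1·90°
n=2: pose=(5,-7,W); sL=40/39, sR=120/97; mL=-120/97, mR=40/39; mL+mR=-800/3783 → advance -1; mR−mL=8560/3783 → turn +1·90°
n=3: pose=(6,-7,S); sL=2/3, sR=15/17; mL=-15/17, mR=2/3; mL+mR=-11/51 → advance -1; mR−mL=79/51 → turn +1·90°
n=4: pose=(6,-6,E); sL=40/51, sR=120/169; mL=-120/169, mR=40/51; mL+mR=640/8619 → advance +1; mR−mL=12880/8619 → turn +1·90°
n=5: pose=(7,-6,N); sL=12/13, sR=60/89; mL=-60/89, mR=12/13; mL+mR=288/1157 → advance +1; mR−mL=1848/1157 → turn +1·90°
n=6: pose=(7,-5,W); sL=120/137, sR=24/25; mL=-24/25, mR=120/137; mL+mR=-288/3425 → advance -1; mR−mL=6288/3425 → turn +1·90°
n=7: pose=(8,-5,S); sL=30/53, sR=3/4; mL=-3/4, mR=30/53; mL+mR=-39/212 → advance -1; mR−mL=279/212 → turn +1·90°

0 24/25 120/149 -120/149 24/25 4 -8 E
1 60/53 60/73 -60/73 60/53 5 -8 N
2 40/39 120/97 -120/97 40/39 5 -7 W
3 2/3 15/17 -15/17 2/3 6 -7 S
4 40/51 120/169 -120/169 40/51 6 -6 E
5 12/13 60/89 -60/89 12/13 7 -6 N
6 120/137 24/25 -24/25 120/137 7 -5 W
7 30/53 3/4 -3/4 30/53 8 -5 S
final 8 -4 E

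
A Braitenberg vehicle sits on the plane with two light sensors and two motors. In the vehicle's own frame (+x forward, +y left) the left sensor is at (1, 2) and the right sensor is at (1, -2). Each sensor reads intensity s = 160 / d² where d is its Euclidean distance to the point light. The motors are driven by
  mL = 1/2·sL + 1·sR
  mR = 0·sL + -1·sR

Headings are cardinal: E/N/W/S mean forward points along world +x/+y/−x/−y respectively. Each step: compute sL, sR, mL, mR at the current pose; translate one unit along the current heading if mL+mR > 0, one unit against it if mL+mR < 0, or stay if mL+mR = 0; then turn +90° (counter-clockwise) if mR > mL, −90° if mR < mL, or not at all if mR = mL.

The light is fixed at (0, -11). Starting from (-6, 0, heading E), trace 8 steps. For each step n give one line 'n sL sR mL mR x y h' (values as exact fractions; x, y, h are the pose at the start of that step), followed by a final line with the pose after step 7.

n=0: pose=(-6,0,E); sL=80/97, sR=80/53; mL=9880/5141, mR=-80/53; mL+mR=40/97 → advance +1; mR−mL=-17640/5141 → turn -1·90°
n=1: pose=(-5,0,S); sL=160/109, sR=160/149; mL=29360/16241, mR=-160/149; mL+mR=80/109 → advance +1; mR−mL=-46800/16241 → turn -1·90°
n=2: pose=(-5,-1,W); sL=8/5, sR=8/9; mL=76/45, mR=-8/9; mL+mR=4/5 → advance +1; mR−mL=-116/45 → turn -1·90°
n=3: pose=(-6,-1,N); sL=32/37, sR=160/137; mL=8112/5069, mR=-160/137; mL+mR=16/37 → advance +1; mR−mL=-14032/5069 → turn -1·90°
n=4: pose=(-6,0,E); sL=80/97, sR=80/53; mL=9880/5141, mR=-80/53; mL+mR=40/97 → advance +1; mR−mL=-17640/5141 → turn -1·90°
n=5: pose=(-5,0,S); sL=160/109, sR=160/149; mL=29360/16241, mR=-160/149; mL+mR=80/109 → advance +1; mR−mL=-46800/16241 → turn -1·90°
n=6: pose=(-5,-1,W); sL=8/5, sR=8/9; mL=76/45, mR=-8/9; mL+mR=4/5 → advance +1; mR−mL=-116/45 → turn -1·90°
n=7: pose=(-6,-1,N); sL=32/37, sR=160/137; mL=8112/5069, mR=-160/137; mL+mR=16/37 → advance +1; mR−mL=-14032/5069 → turn -1·90°

0 80/97 80/53 9880/5141 -80/53 -6 0 E
1 160/109 160/149 29360/16241 -160/149 -5 0 S
2 8/5 8/9 76/45 -8/9 -5 -1 W
3 32/37 160/137 8112/5069 -160/137 -6 -1 N
4 80/97 80/53 9880/5141 -80/53 -6 0 E
5 160/109 160/149 29360/16241 -160/149 -5 0 S
6 8/5 8/9 76/45 -8/9 -5 -1 W
7 32/37 160/137 8112/5069 -160/137 -6 -1 N
final -6 0 E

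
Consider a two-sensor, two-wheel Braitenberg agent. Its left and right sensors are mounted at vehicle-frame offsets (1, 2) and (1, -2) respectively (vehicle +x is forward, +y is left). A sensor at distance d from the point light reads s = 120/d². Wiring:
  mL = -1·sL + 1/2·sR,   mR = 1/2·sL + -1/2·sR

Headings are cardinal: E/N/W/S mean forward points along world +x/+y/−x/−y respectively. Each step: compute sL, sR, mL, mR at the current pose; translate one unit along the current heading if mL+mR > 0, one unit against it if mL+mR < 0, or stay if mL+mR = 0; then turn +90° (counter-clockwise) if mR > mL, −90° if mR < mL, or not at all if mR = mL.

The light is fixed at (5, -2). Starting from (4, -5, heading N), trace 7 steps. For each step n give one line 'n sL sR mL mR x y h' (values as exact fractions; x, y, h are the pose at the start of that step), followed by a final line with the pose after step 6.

n=0: pose=(4,-5,N); sL=120/13, sR=24; mL=36/13, mR=-96/13; mL+mR=-60/13 → advance -1; mR−mL=-132/13 → turn -1·90°
n=1: pose=(4,-6,E); sL=30, sR=10/3; mL=-85/3, mR=40/3; mL+mR=-15 → advance -1; mR−mL=125/3 → turn +1·90°
n=2: pose=(3,-6,N); sL=24/5, sR=40/3; mL=28/15, mR=-64/15; mL+mR=-12/5 → advance -1; mR−mL=-92/15 → turn -1·90°
n=3: pose=(3,-7,E); sL=12, sR=12/5; mL=-54/5, mR=24/5; mL+mR=-6 → advance -1; mR−mL=78/5 → turn +1·90°
n=4: pose=(2,-7,N); sL=120/41, sR=120/17; mL=420/697, mR=-1440/697; mL+mR=-60/41 → advance -1; mR−mL=-1860/697 → turn -1·90°
n=5: pose=(2,-8,E); sL=6, sR=30/17; mL=-87/17, mR=36/17; mL+mR=-3 → advance -1; mR−mL=123/17 → turn +1·90°
n=6: pose=(1,-8,N); sL=120/61, sR=120/29; mL=180/1769, mR=-1920/1769; mL+mR=-60/61 → advance -1; mR−mL=-2100/1769 → turn -1·90°

0 120/13 24 36/13 -96/13 4 -5 N
1 30 10/3 -85/3 40/3 4 -6 E
2 24/5 40/3 28/15 -64/15 3 -6 N
3 12 12/5 -54/5 24/5 3 -7 E
4 120/41 120/17 420/697 -1440/697 2 -7 N
5 6 30/17 -87/17 36/17 2 -8 E
6 120/61 120/29 180/1769 -1920/1769 1 -8 N
final 1 -9 E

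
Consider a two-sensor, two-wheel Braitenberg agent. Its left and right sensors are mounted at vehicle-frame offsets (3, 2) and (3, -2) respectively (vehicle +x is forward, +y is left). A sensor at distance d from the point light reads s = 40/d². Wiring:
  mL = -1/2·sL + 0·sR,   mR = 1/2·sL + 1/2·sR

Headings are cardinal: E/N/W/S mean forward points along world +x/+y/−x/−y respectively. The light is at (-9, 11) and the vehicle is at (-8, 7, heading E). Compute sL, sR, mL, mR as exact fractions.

2 10/13 -1 18/13

left sensor world pos  = (-5, 9); dL² = 20
right sensor world pos = (-5, 5); dR² = 52
sL = 40/20 = 2
sR = 40/52 = 10/13
mL = -1/2·sL + 0·sR = -1
mR = 1/2·sL + 1/2·sR = 18/13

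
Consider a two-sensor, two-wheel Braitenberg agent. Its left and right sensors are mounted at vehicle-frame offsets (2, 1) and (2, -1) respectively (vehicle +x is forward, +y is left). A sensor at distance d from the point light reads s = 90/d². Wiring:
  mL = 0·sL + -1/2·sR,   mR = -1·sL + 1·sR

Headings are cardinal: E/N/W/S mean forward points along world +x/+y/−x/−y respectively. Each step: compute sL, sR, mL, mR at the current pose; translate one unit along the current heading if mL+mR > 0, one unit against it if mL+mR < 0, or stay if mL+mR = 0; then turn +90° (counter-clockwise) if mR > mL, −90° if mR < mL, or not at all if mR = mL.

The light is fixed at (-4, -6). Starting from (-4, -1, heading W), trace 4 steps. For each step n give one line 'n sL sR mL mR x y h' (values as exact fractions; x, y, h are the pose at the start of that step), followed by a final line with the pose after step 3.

0 9/2 9/4 -9/8 -9/4 -4 -1 W
1 90/49 90/53 -45/53 -360/2597 -3 -1 N
2 9 45/13 -45/26 -72/13 -3 -2 W
3 90/37 2 -1 -16/37 -2 -2 N
final -2 -3 W

n=0: pose=(-4,-1,W); sL=9/2, sR=9/4; mL=-9/8, mR=-9/4; mL+mR=-27/8 → advance -1; mR−mL=-9/8 → turn -1·90°
n=1: pose=(-3,-1,N); sL=90/49, sR=90/53; mL=-45/53, mR=-360/2597; mL+mR=-2565/2597 → advance -1; mR−mL=1845/2597 → turn +1·90°
n=2: pose=(-3,-2,W); sL=9, sR=45/13; mL=-45/26, mR=-72/13; mL+mR=-189/26 → advance -1; mR−mL=-99/26 → turn -1·90°
n=3: pose=(-2,-2,N); sL=90/37, sR=2; mL=-1, mR=-16/37; mL+mR=-53/37 → advance -1; mR−mL=21/37 → turn +1·90°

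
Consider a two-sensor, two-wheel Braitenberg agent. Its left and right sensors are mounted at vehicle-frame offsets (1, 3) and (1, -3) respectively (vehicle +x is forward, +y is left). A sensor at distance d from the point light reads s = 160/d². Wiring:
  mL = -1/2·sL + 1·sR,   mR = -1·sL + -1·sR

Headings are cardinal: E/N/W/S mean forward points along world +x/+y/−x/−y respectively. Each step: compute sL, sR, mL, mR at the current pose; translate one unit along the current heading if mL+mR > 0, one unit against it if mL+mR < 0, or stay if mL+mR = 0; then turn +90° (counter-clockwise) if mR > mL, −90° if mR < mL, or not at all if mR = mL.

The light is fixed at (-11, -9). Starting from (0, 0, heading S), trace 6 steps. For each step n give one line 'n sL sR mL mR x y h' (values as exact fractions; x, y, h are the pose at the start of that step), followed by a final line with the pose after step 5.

n=0: pose=(0,0,S); sL=8/13, sR=5/4; mL=49/52, mR=-97/52; mL+mR=-12/13 → advance -1; mR−mL=-73/26 → turn -1·90°
n=1: pose=(0,1,W); sL=160/149, sR=160/269; mL=2320/40081, mR=-66880/40081; mL+mR=-240/149 → advance -1; mR−mL=-69200/40081 → turn -1·90°
n=2: pose=(1,1,N); sL=80/101, sR=80/173; mL=1160/17473, mR=-21920/17473; mL+mR=-120/101 → advance -1; mR−mL=-23080/17473 → turn -1·90°
n=3: pose=(1,0,E); sL=160/313, sR=32/41; mL=6736/12833, mR=-16576/12833; mL+mR=-240/313 → advance -1; mR−mL=-23312/12833 → turn -1·90°
n=4: pose=(0,0,S); sL=8/13, sR=5/4; mL=49/52, mR=-97/52; mL+mR=-12/13 → advance -1; mR−mL=-73/26 → turn -1·90°
n=5: pose=(0,1,W); sL=160/149, sR=160/269; mL=2320/40081, mR=-66880/40081; mL+mR=-240/149 → advance -1; mR−mL=-69200/40081 → turn -1·90°

0 8/13 5/4 49/52 -97/52 0 0 S
1 160/149 160/269 2320/40081 -66880/40081 0 1 W
2 80/101 80/173 1160/17473 -21920/17473 1 1 N
3 160/313 32/41 6736/12833 -16576/12833 1 0 E
4 8/13 5/4 49/52 -97/52 0 0 S
5 160/149 160/269 2320/40081 -66880/40081 0 1 W
final 1 1 N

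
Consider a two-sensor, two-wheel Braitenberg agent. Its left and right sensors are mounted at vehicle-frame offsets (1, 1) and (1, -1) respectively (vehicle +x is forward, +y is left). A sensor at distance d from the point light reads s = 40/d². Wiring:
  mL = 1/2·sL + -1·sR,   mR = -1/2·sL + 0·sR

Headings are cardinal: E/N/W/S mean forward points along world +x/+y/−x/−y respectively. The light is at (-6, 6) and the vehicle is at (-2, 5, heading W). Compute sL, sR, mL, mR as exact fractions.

40/13 40/9 -340/117 -20/13

left sensor world pos  = (-3, 4); dL² = 13
right sensor world pos = (-3, 6); dR² = 9
sL = 40/13 = 40/13
sR = 40/9 = 40/9
mL = 1/2·sL + -1·sR = -340/117
mR = -1/2·sL + 0·sR = -20/13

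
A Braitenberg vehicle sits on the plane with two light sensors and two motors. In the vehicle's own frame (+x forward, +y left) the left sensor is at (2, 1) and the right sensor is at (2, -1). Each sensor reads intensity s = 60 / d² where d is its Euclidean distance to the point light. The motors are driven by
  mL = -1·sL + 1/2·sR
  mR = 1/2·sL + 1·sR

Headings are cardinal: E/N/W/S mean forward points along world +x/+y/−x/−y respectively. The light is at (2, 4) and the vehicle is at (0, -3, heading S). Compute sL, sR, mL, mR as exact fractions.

left sensor world pos  = (1, -5); dL² = 82
right sensor world pos = (-1, -5); dR² = 90
sL = 60/82 = 30/41
sR = 60/90 = 2/3
mL = -1·sL + 1/2·sR = -49/123
mR = 1/2·sL + 1·sR = 127/123

30/41 2/3 -49/123 127/123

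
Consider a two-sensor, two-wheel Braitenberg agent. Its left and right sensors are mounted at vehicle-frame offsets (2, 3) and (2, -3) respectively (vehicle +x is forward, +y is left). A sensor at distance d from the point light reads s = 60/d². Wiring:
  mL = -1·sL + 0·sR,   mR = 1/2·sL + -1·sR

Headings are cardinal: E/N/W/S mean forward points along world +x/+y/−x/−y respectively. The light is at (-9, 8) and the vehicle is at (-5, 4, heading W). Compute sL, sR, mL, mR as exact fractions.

left sensor world pos  = (-7, 1); dL² = 53
right sensor world pos = (-7, 7); dR² = 5
sL = 60/53 = 60/53
sR = 60/5 = 12
mL = -1·sL + 0·sR = -60/53
mR = 1/2·sL + -1·sR = -606/53

60/53 12 -60/53 -606/53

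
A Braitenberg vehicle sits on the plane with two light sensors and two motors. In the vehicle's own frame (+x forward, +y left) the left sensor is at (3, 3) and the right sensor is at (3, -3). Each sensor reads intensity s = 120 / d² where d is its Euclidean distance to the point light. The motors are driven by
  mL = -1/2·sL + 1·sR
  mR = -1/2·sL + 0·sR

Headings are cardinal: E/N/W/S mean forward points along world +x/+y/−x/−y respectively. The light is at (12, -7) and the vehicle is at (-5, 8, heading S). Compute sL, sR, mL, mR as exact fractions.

left sensor world pos  = (-2, 5); dL² = 340
right sensor world pos = (-8, 5); dR² = 544
sL = 120/340 = 6/17
sR = 120/544 = 15/68
mL = -1/2·sL + 1·sR = 3/68
mR = -1/2·sL + 0·sR = -3/17

6/17 15/68 3/68 -3/17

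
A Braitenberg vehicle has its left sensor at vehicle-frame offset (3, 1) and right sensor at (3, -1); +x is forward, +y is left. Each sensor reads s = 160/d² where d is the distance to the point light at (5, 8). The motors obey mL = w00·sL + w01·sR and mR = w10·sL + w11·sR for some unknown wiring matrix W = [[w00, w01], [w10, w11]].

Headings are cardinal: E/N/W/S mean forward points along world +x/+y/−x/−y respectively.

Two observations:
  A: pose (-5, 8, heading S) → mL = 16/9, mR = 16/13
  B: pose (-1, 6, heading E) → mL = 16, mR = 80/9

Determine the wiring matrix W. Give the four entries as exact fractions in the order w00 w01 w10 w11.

obs A: pose=(-5,8,S) → sL=16/9, sR=16/13, mL=16/9, mR=16/13
obs B: pose=(-1,6,E) → sL=16, sR=80/9, mL=16, mR=80/9
sensor matrix S = [[16/9, 16/13], [16, 80/9]]; det S = -4096/1053
solve [mL_A; mL_B] = S·[w00; w01] and [mR_A; mR_B] = S·[w10; w11]:
  w00 = 1, w01 = 0, w10 = 0, w11 = 1

1 0 0 1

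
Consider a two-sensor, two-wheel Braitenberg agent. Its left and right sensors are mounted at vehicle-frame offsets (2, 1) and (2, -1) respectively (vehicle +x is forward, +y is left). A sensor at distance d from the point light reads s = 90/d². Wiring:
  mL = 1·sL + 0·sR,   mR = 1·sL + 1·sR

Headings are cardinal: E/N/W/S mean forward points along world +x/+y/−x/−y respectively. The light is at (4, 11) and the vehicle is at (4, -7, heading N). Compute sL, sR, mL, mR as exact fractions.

90/257 90/257 90/257 180/257

left sensor world pos  = (3, -5); dL² = 257
right sensor world pos = (5, -5); dR² = 257
sL = 90/257 = 90/257
sR = 90/257 = 90/257
mL = 1·sL + 0·sR = 90/257
mR = 1·sL + 1·sR = 180/257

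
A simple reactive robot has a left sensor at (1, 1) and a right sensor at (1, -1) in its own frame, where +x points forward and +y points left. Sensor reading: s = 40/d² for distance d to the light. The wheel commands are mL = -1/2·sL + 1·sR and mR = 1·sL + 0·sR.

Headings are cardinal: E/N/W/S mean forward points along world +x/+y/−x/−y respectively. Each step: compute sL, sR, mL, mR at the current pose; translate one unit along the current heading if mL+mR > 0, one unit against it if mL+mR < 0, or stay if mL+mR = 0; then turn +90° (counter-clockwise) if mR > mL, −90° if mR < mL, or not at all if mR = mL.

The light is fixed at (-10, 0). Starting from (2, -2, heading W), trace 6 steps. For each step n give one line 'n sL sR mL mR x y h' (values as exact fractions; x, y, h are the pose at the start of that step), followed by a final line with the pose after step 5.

0 4/13 20/61 138/793 4/13 2 -2 W
1 40/153 40/109 3940/16677 40/153 1 -2 S
2 10/37 1/4 17/148 10/37 1 -3 E
3 8/25 40/173 308/4325 8/25 2 -3 N
4 4/13 20/61 138/793 4/13 2 -2 W
5 40/153 40/109 3940/16677 40/153 1 -2 S
final 1 -3 E

n=0: pose=(2,-2,W); sL=4/13, sR=20/61; mL=138/793, mR=4/13; mL+mR=382/793 → advance +1; mR−mL=106/793 → turn +1·90°
n=1: pose=(1,-2,S); sL=40/153, sR=40/109; mL=3940/16677, mR=40/153; mL+mR=8300/16677 → advance +1; mR−mL=140/5559 → turn +1·90°
n=2: pose=(1,-3,E); sL=10/37, sR=1/4; mL=17/148, mR=10/37; mL+mR=57/148 → advance +1; mR−mL=23/148 → turn +1·90°
n=3: pose=(2,-3,N); sL=8/25, sR=40/173; mL=308/4325, mR=8/25; mL+mR=1692/4325 → advance +1; mR−mL=1076/4325 → turn +1·90°
n=4: pose=(2,-2,W); sL=4/13, sR=20/61; mL=138/793, mR=4/13; mL+mR=382/793 → advance +1; mR−mL=106/793 → turn +1·90°
n=5: pose=(1,-2,S); sL=40/153, sR=40/109; mL=3940/16677, mR=40/153; mL+mR=8300/16677 → advance +1; mR−mL=140/5559 → turn +1·90°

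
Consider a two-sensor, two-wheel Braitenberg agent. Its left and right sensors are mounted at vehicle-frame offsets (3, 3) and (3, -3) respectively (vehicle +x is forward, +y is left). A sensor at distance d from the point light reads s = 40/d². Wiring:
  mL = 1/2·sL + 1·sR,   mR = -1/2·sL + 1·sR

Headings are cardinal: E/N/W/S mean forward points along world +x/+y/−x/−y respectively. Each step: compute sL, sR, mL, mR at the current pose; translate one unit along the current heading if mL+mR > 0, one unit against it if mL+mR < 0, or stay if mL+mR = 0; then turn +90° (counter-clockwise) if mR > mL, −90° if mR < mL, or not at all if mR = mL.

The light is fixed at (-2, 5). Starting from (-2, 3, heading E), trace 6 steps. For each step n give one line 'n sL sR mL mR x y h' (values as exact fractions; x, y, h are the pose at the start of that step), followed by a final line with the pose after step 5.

0 4 20/17 54/17 -14/17 -2 3 E
1 40/41 40/29 2220/1189 1060/1189 -1 3 S
2 1 10 21/2 19/2 -1 2 W
3 40/9 40/9 20/3 20/9 -2 2 N
4 4 20/17 54/17 -14/17 -2 3 E
5 40/41 40/29 2220/1189 1060/1189 -1 3 S
final -1 2 W

n=0: pose=(-2,3,E); sL=4, sR=20/17; mL=54/17, mR=-14/17; mL+mR=40/17 → advance +1; mR−mL=-4 → turn -1·90°
n=1: pose=(-1,3,S); sL=40/41, sR=40/29; mL=2220/1189, mR=1060/1189; mL+mR=80/29 → advance +1; mR−mL=-40/41 → turn -1·90°
n=2: pose=(-1,2,W); sL=1, sR=10; mL=21/2, mR=19/2; mL+mR=20 → advance +1; mR−mL=-1 → turn -1·90°
n=3: pose=(-2,2,N); sL=40/9, sR=40/9; mL=20/3, mR=20/9; mL+mR=80/9 → advance +1; mR−mL=-40/9 → turn -1·90°
n=4: pose=(-2,3,E); sL=4, sR=20/17; mL=54/17, mR=-14/17; mL+mR=40/17 → advance +1; mR−mL=-4 → turn -1·90°
n=5: pose=(-1,3,S); sL=40/41, sR=40/29; mL=2220/1189, mR=1060/1189; mL+mR=80/29 → advance +1; mR−mL=-40/41 → turn -1·90°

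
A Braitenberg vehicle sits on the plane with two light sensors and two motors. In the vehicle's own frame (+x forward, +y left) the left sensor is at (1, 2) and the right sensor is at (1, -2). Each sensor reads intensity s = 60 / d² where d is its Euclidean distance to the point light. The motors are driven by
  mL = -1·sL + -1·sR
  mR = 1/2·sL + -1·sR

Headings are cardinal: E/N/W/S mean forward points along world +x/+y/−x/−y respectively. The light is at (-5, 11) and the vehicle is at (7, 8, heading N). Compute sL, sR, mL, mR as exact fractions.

15/26 3/10 -57/65 -3/260

left sensor world pos  = (5, 9); dL² = 104
right sensor world pos = (9, 9); dR² = 200
sL = 60/104 = 15/26
sR = 60/200 = 3/10
mL = -1·sL + -1·sR = -57/65
mR = 1/2·sL + -1·sR = -3/260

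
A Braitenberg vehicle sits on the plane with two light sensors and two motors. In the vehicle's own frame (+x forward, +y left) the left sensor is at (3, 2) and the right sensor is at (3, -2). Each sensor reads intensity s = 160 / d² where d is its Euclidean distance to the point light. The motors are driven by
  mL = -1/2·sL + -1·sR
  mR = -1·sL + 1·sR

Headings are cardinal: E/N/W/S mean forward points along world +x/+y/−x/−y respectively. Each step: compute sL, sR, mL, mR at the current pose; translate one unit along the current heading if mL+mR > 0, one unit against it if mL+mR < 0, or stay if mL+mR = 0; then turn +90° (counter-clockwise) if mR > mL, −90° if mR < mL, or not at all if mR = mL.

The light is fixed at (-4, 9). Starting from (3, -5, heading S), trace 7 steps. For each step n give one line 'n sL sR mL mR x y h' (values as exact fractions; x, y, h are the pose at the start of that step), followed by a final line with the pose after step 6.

n=0: pose=(3,-5,S); sL=16/37, sR=80/157; mL=-4216/5809, mR=448/5809; mL+mR=-24/37 → advance -1; mR−mL=4664/5809 → turn +1·90°
n=1: pose=(3,-4,E); sL=160/221, sR=32/65; mL=-944/1105, mR=-256/1105; mL+mR=-240/221 → advance -1; mR−mL=688/1105 → turn +1·90°
n=2: pose=(2,-4,N); sL=40/29, sR=40/41; mL=-1980/1189, mR=-480/1189; mL+mR=-60/29 → advance -1; mR−mL=1500/1189 → turn +1·90°
n=3: pose=(2,-5,W); sL=32/53, sR=160/153; mL=-10928/8109, mR=3584/8109; mL+mR=-48/53 → advance -1; mR−mL=14512/8109 → turn +1·90°
n=4: pose=(3,-5,S); sL=16/37, sR=80/157; mL=-4216/5809, mR=448/5809; mL+mR=-24/37 → advance -1; mR−mL=4664/5809 → turn +1·90°
n=5: pose=(3,-4,E); sL=160/221, sR=32/65; mL=-944/1105, mR=-256/1105; mL+mR=-240/221 → advance -1; mR−mL=688/1105 → turn +1·90°
n=6: pose=(2,-4,N); sL=40/29, sR=40/41; mL=-1980/1189, mR=-480/1189; mL+mR=-60/29 → advance -1; mR−mL=1500/1189 → turn +1·90°

0 16/37 80/157 -4216/5809 448/5809 3 -5 S
1 160/221 32/65 -944/1105 -256/1105 3 -4 E
2 40/29 40/41 -1980/1189 -480/1189 2 -4 N
3 32/53 160/153 -10928/8109 3584/8109 2 -5 W
4 16/37 80/157 -4216/5809 448/5809 3 -5 S
5 160/221 32/65 -944/1105 -256/1105 3 -4 E
6 40/29 40/41 -1980/1189 -480/1189 2 -4 N
final 2 -5 W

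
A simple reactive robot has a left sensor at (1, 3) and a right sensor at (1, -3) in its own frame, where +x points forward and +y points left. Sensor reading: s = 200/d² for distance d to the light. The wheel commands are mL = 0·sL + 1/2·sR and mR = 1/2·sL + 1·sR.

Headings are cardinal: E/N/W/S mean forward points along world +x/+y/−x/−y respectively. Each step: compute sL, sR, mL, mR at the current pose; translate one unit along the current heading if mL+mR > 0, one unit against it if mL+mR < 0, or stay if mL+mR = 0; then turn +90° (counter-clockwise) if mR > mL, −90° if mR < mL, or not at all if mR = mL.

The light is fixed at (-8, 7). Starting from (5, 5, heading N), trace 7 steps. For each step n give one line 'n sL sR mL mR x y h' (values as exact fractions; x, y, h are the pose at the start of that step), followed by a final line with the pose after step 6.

n=0: pose=(5,5,N); sL=200/101, sR=200/257; mL=100/257, mR=45900/25957; mL+mR=56000/25957 → advance +1; mR−mL=35800/25957 → turn +1·90°
n=1: pose=(5,6,W); sL=5/4, sR=50/37; mL=25/37, mR=585/296; mL+mR=785/296 → advance +1; mR−mL=385/296 → turn +1·90°
n=2: pose=(4,6,S); sL=200/229, sR=40/17; mL=20/17, mR=10860/3893; mL+mR=15440/3893 → advance +1; mR−mL=6280/3893 → turn +1·90°
n=3: pose=(4,5,E); sL=20/17, sR=100/97; mL=50/97, mR=2670/1649; mL+mR=3520/1649 → advance +1; mR−mL=1820/1649 → turn +1·90°
n=4: pose=(5,5,N); sL=200/101, sR=200/257; mL=100/257, mR=45900/25957; mL+mR=56000/25957 → advance +1; mR−mL=35800/25957 → turn +1·90°
n=5: pose=(5,6,W); sL=5/4, sR=50/37; mL=25/37, mR=585/296; mL+mR=785/296 → advance +1; mR−mL=385/296 → turn +1·90°
n=6: pose=(4,6,S); sL=200/229, sR=40/17; mL=20/17, mR=10860/3893; mL+mR=15440/3893 → advance +1; mR−mL=6280/3893 → turn +1·90°

0 200/101 200/257 100/257 45900/25957 5 5 N
1 5/4 50/37 25/37 585/296 5 6 W
2 200/229 40/17 20/17 10860/3893 4 6 S
3 20/17 100/97 50/97 2670/1649 4 5 E
4 200/101 200/257 100/257 45900/25957 5 5 N
5 5/4 50/37 25/37 585/296 5 6 W
6 200/229 40/17 20/17 10860/3893 4 6 S
final 4 5 E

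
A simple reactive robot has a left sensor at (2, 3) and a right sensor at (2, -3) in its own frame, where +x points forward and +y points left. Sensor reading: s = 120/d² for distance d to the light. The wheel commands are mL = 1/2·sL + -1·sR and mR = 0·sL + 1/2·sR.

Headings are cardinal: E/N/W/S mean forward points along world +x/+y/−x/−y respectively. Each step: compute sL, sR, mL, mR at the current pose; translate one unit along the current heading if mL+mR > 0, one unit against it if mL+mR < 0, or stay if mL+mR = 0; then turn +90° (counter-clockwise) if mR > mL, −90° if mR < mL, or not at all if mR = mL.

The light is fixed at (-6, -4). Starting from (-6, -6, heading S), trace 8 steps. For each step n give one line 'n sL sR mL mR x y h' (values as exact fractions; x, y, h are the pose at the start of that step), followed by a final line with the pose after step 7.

n=0: pose=(-6,-6,S); sL=24/5, sR=24/5; mL=-12/5, mR=12/5; mL+mR=0 → advance +0; mR−mL=24/5 → turn +1·90°
n=1: pose=(-6,-6,E); sL=24, sR=120/29; mL=228/29, mR=60/29; mL+mR=288/29 → advance +1; mR−mL=-168/29 → turn -1·90°
n=2: pose=(-5,-6,S); sL=15/4, sR=6; mL=-33/8, mR=3; mL+mR=-9/8 → advance -1; mR−mL=57/8 → turn +1·90°
n=3: pose=(-5,-5,E); sL=120/13, sR=24/5; mL=-12/65, mR=12/5; mL+mR=144/65 → advance +1; mR−mL=168/65 → turn +1·90°
n=4: pose=(-4,-5,N); sL=60, sR=60/13; mL=330/13, mR=30/13; mL+mR=360/13 → advance +1; mR−mL=-300/13 → turn -1·90°
n=5: pose=(-4,-4,E); sL=24/5, sR=24/5; mL=-12/5, mR=12/5; mL+mR=0 → advance +0; mR−mL=24/5 → turn +1·90°
n=6: pose=(-4,-4,N); sL=24, sR=120/29; mL=228/29, mR=60/29; mL+mR=288/29 → advance +1; mR−mL=-168/29 → turn -1·90°
n=7: pose=(-4,-3,E); sL=15/4, sR=6; mL=-33/8, mR=3; mL+mR=-9/8 → advance -1; mR−mL=57/8 → turn +1·90°

0 24/5 24/5 -12/5 12/5 -6 -6 S
1 24 120/29 228/29 60/29 -6 -6 E
2 15/4 6 -33/8 3 -5 -6 S
3 120/13 24/5 -12/65 12/5 -5 -5 E
4 60 60/13 330/13 30/13 -4 -5 N
5 24/5 24/5 -12/5 12/5 -4 -4 E
6 24 120/29 228/29 60/29 -4 -4 N
7 15/4 6 -33/8 3 -4 -3 E
final -5 -3 N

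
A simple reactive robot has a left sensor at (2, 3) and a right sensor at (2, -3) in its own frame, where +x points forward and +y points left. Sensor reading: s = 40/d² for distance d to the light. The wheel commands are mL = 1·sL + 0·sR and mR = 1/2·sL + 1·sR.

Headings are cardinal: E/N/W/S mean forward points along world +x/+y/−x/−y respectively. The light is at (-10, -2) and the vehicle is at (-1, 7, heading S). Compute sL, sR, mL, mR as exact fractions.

left sensor world pos  = (2, 5); dL² = 193
right sensor world pos = (-4, 5); dR² = 85
sL = 40/193 = 40/193
sR = 40/85 = 8/17
mL = 1·sL + 0·sR = 40/193
mR = 1/2·sL + 1·sR = 1884/3281

40/193 8/17 40/193 1884/3281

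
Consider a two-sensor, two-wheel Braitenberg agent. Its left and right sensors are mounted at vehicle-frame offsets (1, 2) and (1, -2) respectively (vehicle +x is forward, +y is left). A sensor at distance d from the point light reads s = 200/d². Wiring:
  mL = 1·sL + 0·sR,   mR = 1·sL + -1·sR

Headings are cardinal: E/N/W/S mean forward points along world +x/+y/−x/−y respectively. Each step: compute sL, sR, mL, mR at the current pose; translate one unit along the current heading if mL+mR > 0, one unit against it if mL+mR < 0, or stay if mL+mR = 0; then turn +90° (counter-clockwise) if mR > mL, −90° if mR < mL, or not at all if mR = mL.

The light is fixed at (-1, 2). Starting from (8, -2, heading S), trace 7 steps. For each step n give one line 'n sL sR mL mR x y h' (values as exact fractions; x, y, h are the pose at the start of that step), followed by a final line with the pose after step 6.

0 100/73 100/37 100/73 -3600/2701 8 -2 S
1 200/113 200/73 200/113 -8000/8249 8 -3 W
2 50/13 50/29 50/13 800/377 7 -3 N
3 40/17 200/117 40/17 1280/1989 7 -2 E
4 100/73 100/37 100/73 -3600/2701 8 -2 S
5 200/113 200/73 200/113 -8000/8249 8 -3 W
6 50/13 50/29 50/13 800/377 7 -3 N
final 7 -2 E

n=0: pose=(8,-2,S); sL=100/73, sR=100/37; mL=100/73, mR=-3600/2701; mL+mR=100/2701 → advance +1; mR−mL=-100/37 → turn -1·90°
n=1: pose=(8,-3,W); sL=200/113, sR=200/73; mL=200/113, mR=-8000/8249; mL+mR=6600/8249 → advance +1; mR−mL=-200/73 → turn -1·90°
n=2: pose=(7,-3,N); sL=50/13, sR=50/29; mL=50/13, mR=800/377; mL+mR=2250/377 → advance +1; mR−mL=-50/29 → turn -1·90°
n=3: pose=(7,-2,E); sL=40/17, sR=200/117; mL=40/17, mR=1280/1989; mL+mR=5960/1989 → advance +1; mR−mL=-200/117 → turn -1·90°
n=4: pose=(8,-2,S); sL=100/73, sR=100/37; mL=100/73, mR=-3600/2701; mL+mR=100/2701 → advance +1; mR−mL=-100/37 → turn -1·90°
n=5: pose=(8,-3,W); sL=200/113, sR=200/73; mL=200/113, mR=-8000/8249; mL+mR=6600/8249 → advance +1; mR−mL=-200/73 → turn -1·90°
n=6: pose=(7,-3,N); sL=50/13, sR=50/29; mL=50/13, mR=800/377; mL+mR=2250/377 → advance +1; mR−mL=-50/29 → turn -1·90°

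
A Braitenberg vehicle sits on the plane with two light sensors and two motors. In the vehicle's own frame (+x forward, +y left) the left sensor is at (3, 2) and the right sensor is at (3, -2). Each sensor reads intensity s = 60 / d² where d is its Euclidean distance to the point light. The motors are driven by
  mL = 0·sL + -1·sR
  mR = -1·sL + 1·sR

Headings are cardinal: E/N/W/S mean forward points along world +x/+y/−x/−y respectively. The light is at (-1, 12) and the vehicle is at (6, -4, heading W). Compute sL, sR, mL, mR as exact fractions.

left sensor world pos  = (3, -6); dL² = 340
right sensor world pos = (3, -2); dR² = 212
sL = 60/340 = 3/17
sR = 60/212 = 15/53
mL = 0·sL + -1·sR = -15/53
mR = -1·sL + 1·sR = 96/901

3/17 15/53 -15/53 96/901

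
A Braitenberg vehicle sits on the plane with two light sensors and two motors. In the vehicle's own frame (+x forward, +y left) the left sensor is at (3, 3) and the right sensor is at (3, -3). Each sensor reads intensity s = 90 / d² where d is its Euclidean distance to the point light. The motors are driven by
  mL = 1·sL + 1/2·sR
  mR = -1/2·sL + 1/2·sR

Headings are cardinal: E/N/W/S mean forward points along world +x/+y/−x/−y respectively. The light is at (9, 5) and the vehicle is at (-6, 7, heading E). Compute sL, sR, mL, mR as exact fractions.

left sensor world pos  = (-3, 10); dL² = 169
right sensor world pos = (-3, 4); dR² = 145
sL = 90/169 = 90/169
sR = 90/145 = 18/29
mL = 1·sL + 1/2·sR = 4131/4901
mR = -1/2·sL + 1/2·sR = 216/4901

90/169 18/29 4131/4901 216/4901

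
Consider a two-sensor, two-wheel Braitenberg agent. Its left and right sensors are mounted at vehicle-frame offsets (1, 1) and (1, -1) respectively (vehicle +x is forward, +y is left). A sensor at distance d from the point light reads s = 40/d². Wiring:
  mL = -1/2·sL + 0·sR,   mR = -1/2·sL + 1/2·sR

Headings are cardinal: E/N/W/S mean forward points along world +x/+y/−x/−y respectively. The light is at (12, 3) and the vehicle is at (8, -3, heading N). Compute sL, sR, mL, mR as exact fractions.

left sensor world pos  = (7, -2); dL² = 50
right sensor world pos = (9, -2); dR² = 34
sL = 40/50 = 4/5
sR = 40/34 = 20/17
mL = -1/2·sL + 0·sR = -2/5
mR = -1/2·sL + 1/2·sR = 16/85

4/5 20/17 -2/5 16/85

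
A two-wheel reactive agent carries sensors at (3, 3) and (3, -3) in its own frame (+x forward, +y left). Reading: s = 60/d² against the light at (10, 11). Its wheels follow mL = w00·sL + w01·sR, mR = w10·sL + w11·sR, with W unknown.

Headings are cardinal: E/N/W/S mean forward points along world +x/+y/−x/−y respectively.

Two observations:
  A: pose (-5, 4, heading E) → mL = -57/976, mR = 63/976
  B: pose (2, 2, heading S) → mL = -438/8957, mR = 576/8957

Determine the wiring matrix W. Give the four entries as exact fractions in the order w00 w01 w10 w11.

1/2 -1 1/2 -1/2

obs A: pose=(-5,4,E) → sL=3/8, sR=15/61, mL=-57/976, mR=63/976
obs B: pose=(2,2,S) → sL=60/169, sR=12/53, mL=-438/8957, mR=576/8957
sensor matrix S = [[3/8, 15/61], [60/169, 12/53]]; det S = -2619/1092754
solve [mL_A; mL_B] = S·[w00; w01] and [mR_A; mR_B] = S·[w10; w11]:
  w00 = 1/2, w01 = -1, w10 = 1/2, w11 = -1/2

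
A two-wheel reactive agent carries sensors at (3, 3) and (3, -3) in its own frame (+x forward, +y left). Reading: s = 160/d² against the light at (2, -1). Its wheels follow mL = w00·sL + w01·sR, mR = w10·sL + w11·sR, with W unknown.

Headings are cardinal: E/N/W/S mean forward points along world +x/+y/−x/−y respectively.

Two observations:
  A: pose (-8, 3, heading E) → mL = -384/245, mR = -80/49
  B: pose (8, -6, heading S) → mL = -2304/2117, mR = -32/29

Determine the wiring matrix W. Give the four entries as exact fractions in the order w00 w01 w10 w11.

1 -1 -1 0

obs A: pose=(-8,3,E) → sL=80/49, sR=16/5, mL=-384/245, mR=-80/49
obs B: pose=(8,-6,S) → sL=32/29, sR=160/73, mL=-2304/2117, mR=-32/29
sensor matrix S = [[80/49, 16/5], [32/29, 160/73]]; det S = 24576/518665
solve [mL_A; mL_B] = S·[w00; w01] and [mR_A; mR_B] = S·[w10; w11]:
  w00 = 1, w01 = -1, w10 = -1, w11 = 0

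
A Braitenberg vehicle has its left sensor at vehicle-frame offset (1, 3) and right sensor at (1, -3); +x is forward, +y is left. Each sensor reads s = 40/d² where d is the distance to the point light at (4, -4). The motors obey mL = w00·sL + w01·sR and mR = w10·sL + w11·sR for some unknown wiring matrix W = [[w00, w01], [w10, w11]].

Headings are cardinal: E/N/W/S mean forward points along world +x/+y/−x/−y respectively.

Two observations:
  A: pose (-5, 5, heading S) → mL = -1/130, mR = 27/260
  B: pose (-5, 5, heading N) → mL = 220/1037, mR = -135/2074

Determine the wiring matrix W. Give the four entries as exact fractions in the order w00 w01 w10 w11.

obs A: pose=(-5,5,S) → sL=2/5, sR=5/26, mL=-1/130, mR=27/260
obs B: pose=(-5,5,N) → sL=10/61, sR=5/17, mL=220/1037, mR=-135/2074
sensor matrix S = [[2/5, 5/26], [10/61, 5/17]]; det S = 1161/13481
solve [mL_A; mL_B] = S·[w00; w01] and [mR_A; mR_B] = S·[w10; w11]:
  w00 = -1/2, w01 = 1, w10 = 1/2, w11 = -1/2

-1/2 1 1/2 -1/2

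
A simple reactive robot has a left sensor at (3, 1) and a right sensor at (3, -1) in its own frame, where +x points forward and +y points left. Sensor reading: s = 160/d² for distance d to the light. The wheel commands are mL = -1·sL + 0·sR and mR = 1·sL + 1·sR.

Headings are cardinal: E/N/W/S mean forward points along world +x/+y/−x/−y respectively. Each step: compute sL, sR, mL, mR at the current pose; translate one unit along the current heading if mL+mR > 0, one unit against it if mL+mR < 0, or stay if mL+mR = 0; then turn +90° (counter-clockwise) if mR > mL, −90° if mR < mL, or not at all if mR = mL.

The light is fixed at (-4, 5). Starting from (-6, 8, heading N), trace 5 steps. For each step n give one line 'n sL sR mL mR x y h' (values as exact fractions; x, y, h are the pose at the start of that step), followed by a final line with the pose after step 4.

0 32/9 160/37 -32/9 2624/333 -6 8 N
1 80/17 16/5 -80/17 672/85 -6 9 W
2 32 160/17 -32 704/17 -7 9 S
3 10 40 -10 50 -7 8 E
4 32/9 160/37 -32/9 2624/333 -6 8 N
final -6 9 W

n=0: pose=(-6,8,N); sL=32/9, sR=160/37; mL=-32/9, mR=2624/333; mL+mR=160/37 → advance +1; mR−mL=3808/333 → turn +1·90°
n=1: pose=(-6,9,W); sL=80/17, sR=16/5; mL=-80/17, mR=672/85; mL+mR=16/5 → advance +1; mR−mL=1072/85 → turn +1·90°
n=2: pose=(-7,9,S); sL=32, sR=160/17; mL=-32, mR=704/17; mL+mR=160/17 → advance +1; mR−mL=1248/17 → turn +1·90°
n=3: pose=(-7,8,E); sL=10, sR=40; mL=-10, mR=50; mL+mR=40 → advance +1; mR−mL=60 → turn +1·90°
n=4: pose=(-6,8,N); sL=32/9, sR=160/37; mL=-32/9, mR=2624/333; mL+mR=160/37 → advance +1; mR−mL=3808/333 → turn +1·90°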